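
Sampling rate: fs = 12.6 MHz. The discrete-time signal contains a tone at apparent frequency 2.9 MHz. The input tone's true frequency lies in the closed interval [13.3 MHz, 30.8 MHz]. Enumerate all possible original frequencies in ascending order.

Frequencies that alias to 2.9 MHz are k·fs ± 2.9 MHz for integer k ≥ 0.
k=0: 2.9 MHz.
k=1: 9.7 MHz, 15.5 MHz.
k=2: 22.3 MHz, 28.1 MHz.
k=3: 34.9 MHz, 40.7 MHz.
Within [13.3 MHz, 30.8 MHz]: 15.5 MHz, 22.3 MHz, 28.1 MHz.

15.5 MHz, 22.3 MHz, 28.1 MHz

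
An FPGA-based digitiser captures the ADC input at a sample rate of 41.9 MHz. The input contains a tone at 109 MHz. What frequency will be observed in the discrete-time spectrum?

16.7 MHz

109 MHz mod fs = 25.2 MHz.
25.2 MHz > fs/2 = 20.95 MHz, folds to fs − 25.2 MHz = 16.7 MHz.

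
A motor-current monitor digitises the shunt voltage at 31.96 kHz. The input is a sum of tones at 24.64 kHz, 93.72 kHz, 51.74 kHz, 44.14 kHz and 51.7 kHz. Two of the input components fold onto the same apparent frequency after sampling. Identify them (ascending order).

fs/2 = 15.98 kHz.
24.64 kHz > fs/2 = 15.98 kHz, folds to fs − 24.64 kHz = 7.32 kHz.
93.72 kHz mod fs = 29.8 kHz.
29.8 kHz > fs/2 = 15.98 kHz, folds to fs − 29.8 kHz = 2.16 kHz.
51.74 kHz mod fs = 19.78 kHz.
19.78 kHz > fs/2 = 15.98 kHz, folds to fs − 19.78 kHz = 12.18 kHz.
44.14 kHz mod fs = 12.18 kHz.
12.18 kHz ≤ fs/2 = 15.98 kHz, appears at 12.18 kHz.
51.7 kHz mod fs = 19.74 kHz.
19.74 kHz > fs/2 = 15.98 kHz, folds to fs − 19.74 kHz = 12.22 kHz.
44.14 kHz and 51.74 kHz both map to 12.18 kHz.

44.14 kHz, 51.74 kHz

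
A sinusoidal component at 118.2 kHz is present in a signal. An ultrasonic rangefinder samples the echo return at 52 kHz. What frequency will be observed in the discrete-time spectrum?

14.2 kHz

118.2 kHz mod fs = 14.2 kHz.
14.2 kHz ≤ fs/2 = 26 kHz, appears at 14.2 kHz.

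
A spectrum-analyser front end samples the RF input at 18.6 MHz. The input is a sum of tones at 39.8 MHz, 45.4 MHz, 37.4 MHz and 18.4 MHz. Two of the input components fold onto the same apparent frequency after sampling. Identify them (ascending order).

fs/2 = 9.3 MHz.
39.8 MHz mod fs = 2.6 MHz.
2.6 MHz ≤ fs/2 = 9.3 MHz, appears at 2.6 MHz.
45.4 MHz mod fs = 8.2 MHz.
8.2 MHz ≤ fs/2 = 9.3 MHz, appears at 8.2 MHz.
37.4 MHz mod fs = 0.2 MHz.
0.2 MHz ≤ fs/2 = 9.3 MHz, appears at 0.2 MHz.
18.4 MHz > fs/2 = 9.3 MHz, folds to fs − 18.4 MHz = 0.2 MHz.
18.4 MHz and 37.4 MHz both map to 0.2 MHz.

18.4 MHz, 37.4 MHz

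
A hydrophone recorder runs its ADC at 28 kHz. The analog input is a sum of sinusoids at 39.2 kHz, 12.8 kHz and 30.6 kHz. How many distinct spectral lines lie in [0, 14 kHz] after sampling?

fs/2 = 14 kHz.
39.2 kHz mod fs = 11.2 kHz.
11.2 kHz ≤ fs/2 = 14 kHz, appears at 11.2 kHz.
12.8 kHz ≤ fs/2 = 14 kHz, passes unchanged.
30.6 kHz mod fs = 2.6 kHz.
2.6 kHz ≤ fs/2 = 14 kHz, appears at 2.6 kHz.
Distinct values: {2.6 kHz, 11.2 kHz, 12.8 kHz} → 3.

3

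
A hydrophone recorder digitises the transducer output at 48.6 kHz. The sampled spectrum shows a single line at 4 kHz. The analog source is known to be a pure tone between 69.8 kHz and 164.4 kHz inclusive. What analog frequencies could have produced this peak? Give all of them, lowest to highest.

Frequencies that alias to 4 kHz are k·fs ± 4 kHz for integer k ≥ 0.
k=0: 4 kHz.
k=1: 44.6 kHz, 52.6 kHz.
k=2: 93.2 kHz, 101.2 kHz.
k=3: 141.8 kHz, 149.8 kHz.
k=4: 190.4 kHz, 198.4 kHz.
Within [69.8 kHz, 164.4 kHz]: 93.2 kHz, 101.2 kHz, 141.8 kHz, 149.8 kHz.

93.2 kHz, 101.2 kHz, 141.8 kHz, 149.8 kHz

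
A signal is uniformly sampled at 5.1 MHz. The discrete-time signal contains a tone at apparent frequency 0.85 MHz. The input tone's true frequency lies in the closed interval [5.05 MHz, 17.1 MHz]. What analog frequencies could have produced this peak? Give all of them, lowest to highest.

Frequencies that alias to 0.85 MHz are k·fs ± 0.85 MHz for integer k ≥ 0.
k=0: 0.85 MHz.
k=1: 4.25 MHz, 5.95 MHz.
k=2: 9.35 MHz, 11.05 MHz.
k=3: 14.45 MHz, 16.15 MHz.
k=4: 19.55 MHz, 21.25 MHz.
Within [5.05 MHz, 17.1 MHz]: 5.95 MHz, 9.35 MHz, 11.05 MHz, 14.45 MHz, 16.15 MHz.

5.95 MHz, 9.35 MHz, 11.05 MHz, 14.45 MHz, 16.15 MHz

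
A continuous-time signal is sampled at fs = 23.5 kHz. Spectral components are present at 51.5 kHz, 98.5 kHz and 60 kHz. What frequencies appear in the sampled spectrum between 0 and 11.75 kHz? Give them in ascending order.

4.5 kHz, 10.5 kHz

fs/2 = 11.75 kHz.
51.5 kHz mod fs = 4.5 kHz.
4.5 kHz ≤ fs/2 = 11.75 kHz, appears at 4.5 kHz.
98.5 kHz mod fs = 4.5 kHz.
4.5 kHz ≤ fs/2 = 11.75 kHz, appears at 4.5 kHz.
60 kHz mod fs = 13 kHz.
13 kHz > fs/2 = 11.75 kHz, folds to fs − 13 kHz = 10.5 kHz.
Distinct values: {4.5 kHz, 10.5 kHz}.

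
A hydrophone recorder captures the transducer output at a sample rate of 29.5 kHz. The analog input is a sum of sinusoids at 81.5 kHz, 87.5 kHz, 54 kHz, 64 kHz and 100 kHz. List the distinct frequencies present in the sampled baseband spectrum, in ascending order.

1 kHz, 5 kHz, 7 kHz, 11.5 kHz

fs/2 = 14.75 kHz.
81.5 kHz mod fs = 22.5 kHz.
22.5 kHz > fs/2 = 14.75 kHz, folds to fs − 22.5 kHz = 7 kHz.
87.5 kHz mod fs = 28.5 kHz.
28.5 kHz > fs/2 = 14.75 kHz, folds to fs − 28.5 kHz = 1 kHz.
54 kHz mod fs = 24.5 kHz.
24.5 kHz > fs/2 = 14.75 kHz, folds to fs − 24.5 kHz = 5 kHz.
64 kHz mod fs = 5 kHz.
5 kHz ≤ fs/2 = 14.75 kHz, appears at 5 kHz.
100 kHz mod fs = 11.5 kHz.
11.5 kHz ≤ fs/2 = 14.75 kHz, appears at 11.5 kHz.
Distinct values: {1 kHz, 5 kHz, 7 kHz, 11.5 kHz}.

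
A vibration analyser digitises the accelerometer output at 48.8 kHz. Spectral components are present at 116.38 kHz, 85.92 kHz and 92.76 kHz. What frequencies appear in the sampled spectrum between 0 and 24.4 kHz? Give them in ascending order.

4.84 kHz, 11.68 kHz, 18.78 kHz

fs/2 = 24.4 kHz.
116.38 kHz mod fs = 18.78 kHz.
18.78 kHz ≤ fs/2 = 24.4 kHz, appears at 18.78 kHz.
85.92 kHz mod fs = 37.12 kHz.
37.12 kHz > fs/2 = 24.4 kHz, folds to fs − 37.12 kHz = 11.68 kHz.
92.76 kHz mod fs = 43.96 kHz.
43.96 kHz > fs/2 = 24.4 kHz, folds to fs − 43.96 kHz = 4.84 kHz.
Distinct values: {4.84 kHz, 11.68 kHz, 18.78 kHz}.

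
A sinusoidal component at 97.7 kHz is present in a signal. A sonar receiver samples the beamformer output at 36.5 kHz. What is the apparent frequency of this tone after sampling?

97.7 kHz mod fs = 24.7 kHz.
24.7 kHz > fs/2 = 18.25 kHz, folds to fs − 24.7 kHz = 11.8 kHz.

11.8 kHz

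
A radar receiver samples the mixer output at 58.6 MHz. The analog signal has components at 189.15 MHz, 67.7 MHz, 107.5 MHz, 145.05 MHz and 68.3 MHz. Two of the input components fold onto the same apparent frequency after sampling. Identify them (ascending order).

fs/2 = 29.3 MHz.
189.15 MHz mod fs = 13.35 MHz.
13.35 MHz ≤ fs/2 = 29.3 MHz, appears at 13.35 MHz.
67.7 MHz mod fs = 9.1 MHz.
9.1 MHz ≤ fs/2 = 29.3 MHz, appears at 9.1 MHz.
107.5 MHz mod fs = 48.9 MHz.
48.9 MHz > fs/2 = 29.3 MHz, folds to fs − 48.9 MHz = 9.7 MHz.
145.05 MHz mod fs = 27.85 MHz.
27.85 MHz ≤ fs/2 = 29.3 MHz, appears at 27.85 MHz.
68.3 MHz mod fs = 9.7 MHz.
9.7 MHz ≤ fs/2 = 29.3 MHz, appears at 9.7 MHz.
68.3 MHz and 107.5 MHz both map to 9.7 MHz.

68.3 MHz, 107.5 MHz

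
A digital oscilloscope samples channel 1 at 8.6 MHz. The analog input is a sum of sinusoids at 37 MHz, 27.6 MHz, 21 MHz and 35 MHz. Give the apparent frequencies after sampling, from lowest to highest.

fs/2 = 4.3 MHz.
37 MHz mod fs = 2.6 MHz.
2.6 MHz ≤ fs/2 = 4.3 MHz, appears at 2.6 MHz.
27.6 MHz mod fs = 1.8 MHz.
1.8 MHz ≤ fs/2 = 4.3 MHz, appears at 1.8 MHz.
21 MHz mod fs = 3.8 MHz.
3.8 MHz ≤ fs/2 = 4.3 MHz, appears at 3.8 MHz.
35 MHz mod fs = 0.6 MHz.
0.6 MHz ≤ fs/2 = 4.3 MHz, appears at 0.6 MHz.
Distinct values: {0.6 MHz, 1.8 MHz, 2.6 MHz, 3.8 MHz}.

0.6 MHz, 1.8 MHz, 2.6 MHz, 3.8 MHz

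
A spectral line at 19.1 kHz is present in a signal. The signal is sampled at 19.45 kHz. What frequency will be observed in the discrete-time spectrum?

0.35 kHz

19.1 kHz > fs/2 = 9.725 kHz, folds to fs − 19.1 kHz = 0.35 kHz.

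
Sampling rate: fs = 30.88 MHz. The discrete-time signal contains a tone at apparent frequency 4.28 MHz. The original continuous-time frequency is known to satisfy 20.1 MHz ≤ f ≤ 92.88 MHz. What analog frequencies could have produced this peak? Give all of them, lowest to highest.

26.6 MHz, 35.16 MHz, 57.48 MHz, 66.04 MHz, 88.36 MHz

Frequencies that alias to 4.28 MHz are k·fs ± 4.28 MHz for integer k ≥ 0.
k=0: 4.28 MHz.
k=1: 26.6 MHz, 35.16 MHz.
k=2: 57.48 MHz, 66.04 MHz.
k=3: 88.36 MHz, 96.92 MHz.
k=4: 119.24 MHz, 127.8 MHz.
Within [20.1 MHz, 92.88 MHz]: 26.6 MHz, 35.16 MHz, 57.48 MHz, 66.04 MHz, 88.36 MHz.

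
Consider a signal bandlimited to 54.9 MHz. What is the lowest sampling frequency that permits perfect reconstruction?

109.8 MHz

Nyquist rate = 2 × 54.9 MHz = 109.8 MHz.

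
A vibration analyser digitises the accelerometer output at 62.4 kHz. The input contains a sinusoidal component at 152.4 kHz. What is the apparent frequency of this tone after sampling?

152.4 kHz mod fs = 27.6 kHz.
27.6 kHz ≤ fs/2 = 31.2 kHz, appears at 27.6 kHz.

27.6 kHz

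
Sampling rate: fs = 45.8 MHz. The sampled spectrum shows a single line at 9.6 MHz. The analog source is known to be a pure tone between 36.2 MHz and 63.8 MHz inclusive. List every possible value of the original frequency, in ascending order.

36.2 MHz, 55.4 MHz

Frequencies that alias to 9.6 MHz are k·fs ± 9.6 MHz for integer k ≥ 0.
k=0: 9.6 MHz.
k=1: 36.2 MHz, 55.4 MHz.
k=2: 82 MHz, 101.2 MHz.
Within [36.2 MHz, 63.8 MHz]: 36.2 MHz, 55.4 MHz.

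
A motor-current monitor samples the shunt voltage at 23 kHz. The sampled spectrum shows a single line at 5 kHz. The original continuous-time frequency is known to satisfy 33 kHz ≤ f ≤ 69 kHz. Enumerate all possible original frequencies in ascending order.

Frequencies that alias to 5 kHz are k·fs ± 5 kHz for integer k ≥ 0.
k=0: 5 kHz.
k=1: 18 kHz, 28 kHz.
k=2: 41 kHz, 51 kHz.
k=3: 64 kHz, 74 kHz.
k=4: 87 kHz, 97 kHz.
Within [33 kHz, 69 kHz]: 41 kHz, 51 kHz, 64 kHz.

41 kHz, 51 kHz, 64 kHz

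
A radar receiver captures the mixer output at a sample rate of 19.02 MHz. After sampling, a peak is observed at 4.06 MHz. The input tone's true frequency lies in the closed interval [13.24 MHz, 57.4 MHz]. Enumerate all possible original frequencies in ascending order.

Frequencies that alias to 4.06 MHz are k·fs ± 4.06 MHz for integer k ≥ 0.
k=0: 4.06 MHz.
k=1: 14.96 MHz, 23.08 MHz.
k=2: 33.98 MHz, 42.1 MHz.
k=3: 53 MHz, 61.12 MHz.
k=4: 72.02 MHz, 80.14 MHz.
Within [13.24 MHz, 57.4 MHz]: 14.96 MHz, 23.08 MHz, 33.98 MHz, 42.1 MHz, 53 MHz.

14.96 MHz, 23.08 MHz, 33.98 MHz, 42.1 MHz, 53 MHz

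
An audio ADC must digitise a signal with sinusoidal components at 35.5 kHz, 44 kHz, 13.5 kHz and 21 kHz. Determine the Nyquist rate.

Highest-frequency component: 44 kHz.
Nyquist rate = 2 × 44 kHz = 88 kHz.

88 kHz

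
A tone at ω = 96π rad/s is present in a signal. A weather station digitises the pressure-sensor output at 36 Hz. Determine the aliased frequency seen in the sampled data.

12 Hz

ω = 96π rad/s → f = ω/(2π) = 48 Hz.
48 Hz mod fs = 12 Hz.
12 Hz ≤ fs/2 = 18 Hz, appears at 12 Hz.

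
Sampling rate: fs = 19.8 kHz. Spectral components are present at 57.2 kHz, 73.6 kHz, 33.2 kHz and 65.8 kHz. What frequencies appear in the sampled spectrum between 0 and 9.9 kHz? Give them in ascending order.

2.2 kHz, 5.6 kHz, 6.4 kHz

fs/2 = 9.9 kHz.
57.2 kHz mod fs = 17.6 kHz.
17.6 kHz > fs/2 = 9.9 kHz, folds to fs − 17.6 kHz = 2.2 kHz.
73.6 kHz mod fs = 14.2 kHz.
14.2 kHz > fs/2 = 9.9 kHz, folds to fs − 14.2 kHz = 5.6 kHz.
33.2 kHz mod fs = 13.4 kHz.
13.4 kHz > fs/2 = 9.9 kHz, folds to fs − 13.4 kHz = 6.4 kHz.
65.8 kHz mod fs = 6.4 kHz.
6.4 kHz ≤ fs/2 = 9.9 kHz, appears at 6.4 kHz.
Distinct values: {2.2 kHz, 5.6 kHz, 6.4 kHz}.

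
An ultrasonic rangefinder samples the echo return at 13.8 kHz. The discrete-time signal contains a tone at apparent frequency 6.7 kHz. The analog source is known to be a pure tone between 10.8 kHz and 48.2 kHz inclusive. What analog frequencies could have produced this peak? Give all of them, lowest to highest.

20.5 kHz, 20.9 kHz, 34.3 kHz, 34.7 kHz, 48.1 kHz

Frequencies that alias to 6.7 kHz are k·fs ± 6.7 kHz for integer k ≥ 0.
k=0: 6.7 kHz.
k=1: 7.1 kHz, 20.5 kHz.
k=2: 20.9 kHz, 34.3 kHz.
k=3: 34.7 kHz, 48.1 kHz.
k=4: 48.5 kHz, 61.9 kHz.
Within [10.8 kHz, 48.2 kHz]: 20.5 kHz, 20.9 kHz, 34.3 kHz, 34.7 kHz, 48.1 kHz.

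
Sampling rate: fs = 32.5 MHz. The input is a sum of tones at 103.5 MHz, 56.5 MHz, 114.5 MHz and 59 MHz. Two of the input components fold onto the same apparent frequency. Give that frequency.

fs/2 = 16.25 MHz.
103.5 MHz mod fs = 6 MHz.
6 MHz ≤ fs/2 = 16.25 MHz, appears at 6 MHz.
56.5 MHz mod fs = 24 MHz.
24 MHz > fs/2 = 16.25 MHz, folds to fs − 24 MHz = 8.5 MHz.
114.5 MHz mod fs = 17 MHz.
17 MHz > fs/2 = 16.25 MHz, folds to fs − 17 MHz = 15.5 MHz.
59 MHz mod fs = 26.5 MHz.
26.5 MHz > fs/2 = 16.25 MHz, folds to fs − 26.5 MHz = 6 MHz.
59 MHz and 103.5 MHz both map to 6 MHz.

6 MHz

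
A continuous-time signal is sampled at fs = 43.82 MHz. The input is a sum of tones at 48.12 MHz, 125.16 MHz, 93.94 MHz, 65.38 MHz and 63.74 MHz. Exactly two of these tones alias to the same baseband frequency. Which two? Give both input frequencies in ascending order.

fs/2 = 21.91 MHz.
48.12 MHz mod fs = 4.3 MHz.
4.3 MHz ≤ fs/2 = 21.91 MHz, appears at 4.3 MHz.
125.16 MHz mod fs = 37.52 MHz.
37.52 MHz > fs/2 = 21.91 MHz, folds to fs − 37.52 MHz = 6.3 MHz.
93.94 MHz mod fs = 6.3 MHz.
6.3 MHz ≤ fs/2 = 21.91 MHz, appears at 6.3 MHz.
65.38 MHz mod fs = 21.56 MHz.
21.56 MHz ≤ fs/2 = 21.91 MHz, appears at 21.56 MHz.
63.74 MHz mod fs = 19.92 MHz.
19.92 MHz ≤ fs/2 = 21.91 MHz, appears at 19.92 MHz.
93.94 MHz and 125.16 MHz both map to 6.3 MHz.

93.94 MHz, 125.16 MHz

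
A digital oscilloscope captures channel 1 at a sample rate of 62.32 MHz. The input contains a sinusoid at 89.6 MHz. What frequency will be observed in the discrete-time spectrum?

89.6 MHz mod fs = 27.28 MHz.
27.28 MHz ≤ fs/2 = 31.16 MHz, appears at 27.28 MHz.

27.28 MHz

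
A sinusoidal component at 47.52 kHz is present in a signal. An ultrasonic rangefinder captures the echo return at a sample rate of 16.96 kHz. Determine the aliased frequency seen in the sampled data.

47.52 kHz mod fs = 13.6 kHz.
13.6 kHz > fs/2 = 8.48 kHz, folds to fs − 13.6 kHz = 3.36 kHz.

3.36 kHz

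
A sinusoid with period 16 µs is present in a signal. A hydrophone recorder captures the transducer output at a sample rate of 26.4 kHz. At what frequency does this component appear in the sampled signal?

T = 16 µs → f = 1/T = 62.5 kHz.
62.5 kHz mod fs = 9.7 kHz.
9.7 kHz ≤ fs/2 = 13.2 kHz, appears at 9.7 kHz.

9.7 kHz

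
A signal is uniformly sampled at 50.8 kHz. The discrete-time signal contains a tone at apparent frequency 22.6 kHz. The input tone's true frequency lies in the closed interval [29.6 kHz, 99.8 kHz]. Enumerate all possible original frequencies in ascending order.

Frequencies that alias to 22.6 kHz are k·fs ± 22.6 kHz for integer k ≥ 0.
k=0: 22.6 kHz.
k=1: 28.2 kHz, 73.4 kHz.
k=2: 79 kHz, 124.2 kHz.
k=3: 129.8 kHz, 175 kHz.
Within [29.6 kHz, 99.8 kHz]: 73.4 kHz, 79 kHz.

73.4 kHz, 79 kHz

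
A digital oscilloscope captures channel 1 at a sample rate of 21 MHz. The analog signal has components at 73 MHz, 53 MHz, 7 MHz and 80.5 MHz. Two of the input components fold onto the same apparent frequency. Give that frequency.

fs/2 = 10.5 MHz.
73 MHz mod fs = 10 MHz.
10 MHz ≤ fs/2 = 10.5 MHz, appears at 10 MHz.
53 MHz mod fs = 11 MHz.
11 MHz > fs/2 = 10.5 MHz, folds to fs − 11 MHz = 10 MHz.
7 MHz ≤ fs/2 = 10.5 MHz, passes unchanged.
80.5 MHz mod fs = 17.5 MHz.
17.5 MHz > fs/2 = 10.5 MHz, folds to fs − 17.5 MHz = 3.5 MHz.
53 MHz and 73 MHz both map to 10 MHz.

10 MHz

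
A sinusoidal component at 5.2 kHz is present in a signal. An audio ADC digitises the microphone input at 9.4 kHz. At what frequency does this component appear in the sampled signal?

5.2 kHz > fs/2 = 4.7 kHz, folds to fs − 5.2 kHz = 4.2 kHz.

4.2 kHz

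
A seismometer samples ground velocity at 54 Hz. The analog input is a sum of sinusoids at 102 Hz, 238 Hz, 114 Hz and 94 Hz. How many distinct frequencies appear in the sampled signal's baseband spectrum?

3

fs/2 = 27 Hz.
102 Hz mod fs = 48 Hz.
48 Hz > fs/2 = 27 Hz, folds to fs − 48 Hz = 6 Hz.
238 Hz mod fs = 22 Hz.
22 Hz ≤ fs/2 = 27 Hz, appears at 22 Hz.
114 Hz mod fs = 6 Hz.
6 Hz ≤ fs/2 = 27 Hz, appears at 6 Hz.
94 Hz mod fs = 40 Hz.
40 Hz > fs/2 = 27 Hz, folds to fs − 40 Hz = 14 Hz.
Distinct values: {6 Hz, 14 Hz, 22 Hz} → 3.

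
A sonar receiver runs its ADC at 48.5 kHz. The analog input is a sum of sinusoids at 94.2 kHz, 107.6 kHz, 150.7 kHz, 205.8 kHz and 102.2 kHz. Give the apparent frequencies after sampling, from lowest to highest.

fs/2 = 24.25 kHz.
94.2 kHz mod fs = 45.7 kHz.
45.7 kHz > fs/2 = 24.25 kHz, folds to fs − 45.7 kHz = 2.8 kHz.
107.6 kHz mod fs = 10.6 kHz.
10.6 kHz ≤ fs/2 = 24.25 kHz, appears at 10.6 kHz.
150.7 kHz mod fs = 5.2 kHz.
5.2 kHz ≤ fs/2 = 24.25 kHz, appears at 5.2 kHz.
205.8 kHz mod fs = 11.8 kHz.
11.8 kHz ≤ fs/2 = 24.25 kHz, appears at 11.8 kHz.
102.2 kHz mod fs = 5.2 kHz.
5.2 kHz ≤ fs/2 = 24.25 kHz, appears at 5.2 kHz.
Distinct values: {2.8 kHz, 5.2 kHz, 10.6 kHz, 11.8 kHz}.

2.8 kHz, 5.2 kHz, 10.6 kHz, 11.8 kHz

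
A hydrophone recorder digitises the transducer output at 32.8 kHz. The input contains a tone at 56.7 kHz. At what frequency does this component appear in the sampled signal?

8.9 kHz

56.7 kHz mod fs = 23.9 kHz.
23.9 kHz > fs/2 = 16.4 kHz, folds to fs − 23.9 kHz = 8.9 kHz.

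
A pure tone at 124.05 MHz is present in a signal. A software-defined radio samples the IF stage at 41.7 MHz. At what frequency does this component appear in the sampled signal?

124.05 MHz mod fs = 40.65 MHz.
40.65 MHz > fs/2 = 20.85 MHz, folds to fs − 40.65 MHz = 1.05 MHz.

1.05 MHz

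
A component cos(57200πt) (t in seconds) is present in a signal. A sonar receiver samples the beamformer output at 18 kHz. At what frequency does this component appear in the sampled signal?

7.4 kHz

ω = 57200π rad/s → f = ω/(2π) = 28600 Hz = 28.6 kHz.
28.6 kHz mod fs = 10.6 kHz.
10.6 kHz > fs/2 = 9 kHz, folds to fs − 10.6 kHz = 7.4 kHz.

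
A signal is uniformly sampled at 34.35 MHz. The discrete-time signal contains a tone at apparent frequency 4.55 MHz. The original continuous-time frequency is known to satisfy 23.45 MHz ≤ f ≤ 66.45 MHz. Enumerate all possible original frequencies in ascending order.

29.8 MHz, 38.9 MHz, 64.15 MHz

Frequencies that alias to 4.55 MHz are k·fs ± 4.55 MHz for integer k ≥ 0.
k=0: 4.55 MHz.
k=1: 29.8 MHz, 38.9 MHz.
k=2: 64.15 MHz, 73.25 MHz.
k=3: 98.5 MHz, 107.6 MHz.
Within [23.45 MHz, 66.45 MHz]: 29.8 MHz, 38.9 MHz, 64.15 MHz.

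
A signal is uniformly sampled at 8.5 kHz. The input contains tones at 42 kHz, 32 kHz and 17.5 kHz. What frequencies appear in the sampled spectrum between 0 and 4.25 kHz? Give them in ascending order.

0.5 kHz, 2 kHz

fs/2 = 4.25 kHz.
42 kHz mod fs = 8 kHz.
8 kHz > fs/2 = 4.25 kHz, folds to fs − 8 kHz = 0.5 kHz.
32 kHz mod fs = 6.5 kHz.
6.5 kHz > fs/2 = 4.25 kHz, folds to fs − 6.5 kHz = 2 kHz.
17.5 kHz mod fs = 0.5 kHz.
0.5 kHz ≤ fs/2 = 4.25 kHz, appears at 0.5 kHz.
Distinct values: {0.5 kHz, 2 kHz}.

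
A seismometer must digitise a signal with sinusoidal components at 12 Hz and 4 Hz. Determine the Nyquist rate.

24 Hz

Highest-frequency component: 12 Hz.
Nyquist rate = 2 × 12 Hz = 24 Hz.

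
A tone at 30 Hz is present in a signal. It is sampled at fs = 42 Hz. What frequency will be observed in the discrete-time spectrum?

12 Hz

30 Hz > fs/2 = 21 Hz, folds to fs − 30 Hz = 12 Hz.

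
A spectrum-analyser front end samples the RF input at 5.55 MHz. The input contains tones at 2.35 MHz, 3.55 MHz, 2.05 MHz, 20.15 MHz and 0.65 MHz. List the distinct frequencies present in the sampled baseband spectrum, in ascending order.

fs/2 = 2.775 MHz.
2.35 MHz ≤ fs/2 = 2.775 MHz, passes unchanged.
3.55 MHz > fs/2 = 2.775 MHz, folds to fs − 3.55 MHz = 2 MHz.
2.05 MHz ≤ fs/2 = 2.775 MHz, passes unchanged.
20.15 MHz mod fs = 3.5 MHz.
3.5 MHz > fs/2 = 2.775 MHz, folds to fs − 3.5 MHz = 2.05 MHz.
0.65 MHz ≤ fs/2 = 2.775 MHz, passes unchanged.
Distinct values: {0.65 MHz, 2 MHz, 2.05 MHz, 2.35 MHz}.

0.65 MHz, 2 MHz, 2.05 MHz, 2.35 MHz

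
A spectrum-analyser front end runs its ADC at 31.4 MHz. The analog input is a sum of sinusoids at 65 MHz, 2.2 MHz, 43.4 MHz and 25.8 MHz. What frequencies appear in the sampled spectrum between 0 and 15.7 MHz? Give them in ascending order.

2.2 MHz, 5.6 MHz, 12 MHz

fs/2 = 15.7 MHz.
65 MHz mod fs = 2.2 MHz.
2.2 MHz ≤ fs/2 = 15.7 MHz, appears at 2.2 MHz.
2.2 MHz ≤ fs/2 = 15.7 MHz, passes unchanged.
43.4 MHz mod fs = 12 MHz.
12 MHz ≤ fs/2 = 15.7 MHz, appears at 12 MHz.
25.8 MHz > fs/2 = 15.7 MHz, folds to fs − 25.8 MHz = 5.6 MHz.
Distinct values: {2.2 MHz, 5.6 MHz, 12 MHz}.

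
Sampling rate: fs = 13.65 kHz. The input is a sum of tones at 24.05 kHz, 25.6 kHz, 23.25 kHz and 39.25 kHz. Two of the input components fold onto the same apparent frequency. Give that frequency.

1.7 kHz

fs/2 = 6.825 kHz.
24.05 kHz mod fs = 10.4 kHz.
10.4 kHz > fs/2 = 6.825 kHz, folds to fs − 10.4 kHz = 3.25 kHz.
25.6 kHz mod fs = 11.95 kHz.
11.95 kHz > fs/2 = 6.825 kHz, folds to fs − 11.95 kHz = 1.7 kHz.
23.25 kHz mod fs = 9.6 kHz.
9.6 kHz > fs/2 = 6.825 kHz, folds to fs − 9.6 kHz = 4.05 kHz.
39.25 kHz mod fs = 11.95 kHz.
11.95 kHz > fs/2 = 6.825 kHz, folds to fs − 11.95 kHz = 1.7 kHz.
25.6 kHz and 39.25 kHz both map to 1.7 kHz.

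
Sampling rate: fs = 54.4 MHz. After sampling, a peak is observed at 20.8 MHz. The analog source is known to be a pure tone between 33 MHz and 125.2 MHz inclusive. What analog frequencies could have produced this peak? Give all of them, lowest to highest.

33.6 MHz, 75.2 MHz, 88 MHz

Frequencies that alias to 20.8 MHz are k·fs ± 20.8 MHz for integer k ≥ 0.
k=0: 20.8 MHz.
k=1: 33.6 MHz, 75.2 MHz.
k=2: 88 MHz, 129.6 MHz.
k=3: 142.4 MHz, 184 MHz.
Within [33 MHz, 125.2 MHz]: 33.6 MHz, 75.2 MHz, 88 MHz.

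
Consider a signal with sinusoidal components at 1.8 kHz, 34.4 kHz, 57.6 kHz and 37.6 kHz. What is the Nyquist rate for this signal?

115.2 kHz

Highest-frequency component: 57.6 kHz.
Nyquist rate = 2 × 57.6 kHz = 115.2 kHz.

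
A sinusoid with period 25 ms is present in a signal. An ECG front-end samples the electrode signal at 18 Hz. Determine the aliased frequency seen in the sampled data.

T = 25 ms → f = 1/T = 40 Hz.
40 Hz mod fs = 4 Hz.
4 Hz ≤ fs/2 = 9 Hz, appears at 4 Hz.

4 Hz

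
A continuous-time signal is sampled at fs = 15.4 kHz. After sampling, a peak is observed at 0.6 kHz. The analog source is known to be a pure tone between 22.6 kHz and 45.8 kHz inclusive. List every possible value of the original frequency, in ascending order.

30.2 kHz, 31.4 kHz, 45.6 kHz

Frequencies that alias to 0.6 kHz are k·fs ± 0.6 kHz for integer k ≥ 0.
k=0: 0.6 kHz.
k=1: 14.8 kHz, 16 kHz.
k=2: 30.2 kHz, 31.4 kHz.
k=3: 45.6 kHz, 46.8 kHz.
k=4: 61 kHz, 62.2 kHz.
Within [22.6 kHz, 45.8 kHz]: 30.2 kHz, 31.4 kHz, 45.6 kHz.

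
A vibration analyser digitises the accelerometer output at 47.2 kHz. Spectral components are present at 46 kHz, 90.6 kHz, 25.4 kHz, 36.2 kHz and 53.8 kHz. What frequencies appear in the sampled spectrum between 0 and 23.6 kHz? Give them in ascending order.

1.2 kHz, 3.8 kHz, 6.6 kHz, 11 kHz, 21.8 kHz

fs/2 = 23.6 kHz.
46 kHz > fs/2 = 23.6 kHz, folds to fs − 46 kHz = 1.2 kHz.
90.6 kHz mod fs = 43.4 kHz.
43.4 kHz > fs/2 = 23.6 kHz, folds to fs − 43.4 kHz = 3.8 kHz.
25.4 kHz > fs/2 = 23.6 kHz, folds to fs − 25.4 kHz = 21.8 kHz.
36.2 kHz > fs/2 = 23.6 kHz, folds to fs − 36.2 kHz = 11 kHz.
53.8 kHz mod fs = 6.6 kHz.
6.6 kHz ≤ fs/2 = 23.6 kHz, appears at 6.6 kHz.
Distinct values: {1.2 kHz, 3.8 kHz, 6.6 kHz, 11 kHz, 21.8 kHz}.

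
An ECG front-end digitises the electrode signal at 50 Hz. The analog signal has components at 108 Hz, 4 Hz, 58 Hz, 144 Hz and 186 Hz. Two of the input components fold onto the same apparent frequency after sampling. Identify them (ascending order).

fs/2 = 25 Hz.
108 Hz mod fs = 8 Hz.
8 Hz ≤ fs/2 = 25 Hz, appears at 8 Hz.
4 Hz ≤ fs/2 = 25 Hz, passes unchanged.
58 Hz mod fs = 8 Hz.
8 Hz ≤ fs/2 = 25 Hz, appears at 8 Hz.
144 Hz mod fs = 44 Hz.
44 Hz > fs/2 = 25 Hz, folds to fs − 44 Hz = 6 Hz.
186 Hz mod fs = 36 Hz.
36 Hz > fs/2 = 25 Hz, folds to fs − 36 Hz = 14 Hz.
58 Hz and 108 Hz both map to 8 Hz.

58 Hz, 108 Hz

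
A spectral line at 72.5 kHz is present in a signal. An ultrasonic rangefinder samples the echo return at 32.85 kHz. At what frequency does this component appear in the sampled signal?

6.8 kHz

72.5 kHz mod fs = 6.8 kHz.
6.8 kHz ≤ fs/2 = 16.425 kHz, appears at 6.8 kHz.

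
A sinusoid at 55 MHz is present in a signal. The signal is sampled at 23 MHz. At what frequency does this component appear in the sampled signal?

9 MHz

55 MHz mod fs = 9 MHz.
9 MHz ≤ fs/2 = 11.5 MHz, appears at 9 MHz.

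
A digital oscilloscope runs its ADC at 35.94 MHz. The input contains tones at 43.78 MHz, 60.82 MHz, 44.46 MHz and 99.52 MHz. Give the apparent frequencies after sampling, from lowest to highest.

7.84 MHz, 8.3 MHz, 8.52 MHz, 11.06 MHz

fs/2 = 17.97 MHz.
43.78 MHz mod fs = 7.84 MHz.
7.84 MHz ≤ fs/2 = 17.97 MHz, appears at 7.84 MHz.
60.82 MHz mod fs = 24.88 MHz.
24.88 MHz > fs/2 = 17.97 MHz, folds to fs − 24.88 MHz = 11.06 MHz.
44.46 MHz mod fs = 8.52 MHz.
8.52 MHz ≤ fs/2 = 17.97 MHz, appears at 8.52 MHz.
99.52 MHz mod fs = 27.64 MHz.
27.64 MHz > fs/2 = 17.97 MHz, folds to fs − 27.64 MHz = 8.3 MHz.
Distinct values: {7.84 MHz, 8.3 MHz, 8.52 MHz, 11.06 MHz}.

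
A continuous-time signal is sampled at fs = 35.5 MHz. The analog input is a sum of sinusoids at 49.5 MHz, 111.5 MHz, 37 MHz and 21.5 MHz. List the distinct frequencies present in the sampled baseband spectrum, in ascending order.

fs/2 = 17.75 MHz.
49.5 MHz mod fs = 14 MHz.
14 MHz ≤ fs/2 = 17.75 MHz, appears at 14 MHz.
111.5 MHz mod fs = 5 MHz.
5 MHz ≤ fs/2 = 17.75 MHz, appears at 5 MHz.
37 MHz mod fs = 1.5 MHz.
1.5 MHz ≤ fs/2 = 17.75 MHz, appears at 1.5 MHz.
21.5 MHz > fs/2 = 17.75 MHz, folds to fs − 21.5 MHz = 14 MHz.
Distinct values: {1.5 MHz, 5 MHz, 14 MHz}.

1.5 MHz, 5 MHz, 14 MHz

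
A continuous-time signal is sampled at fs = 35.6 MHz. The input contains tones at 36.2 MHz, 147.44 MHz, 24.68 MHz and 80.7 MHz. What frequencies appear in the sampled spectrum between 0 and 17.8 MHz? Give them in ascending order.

0.6 MHz, 5.04 MHz, 9.5 MHz, 10.92 MHz

fs/2 = 17.8 MHz.
36.2 MHz mod fs = 0.6 MHz.
0.6 MHz ≤ fs/2 = 17.8 MHz, appears at 0.6 MHz.
147.44 MHz mod fs = 5.04 MHz.
5.04 MHz ≤ fs/2 = 17.8 MHz, appears at 5.04 MHz.
24.68 MHz > fs/2 = 17.8 MHz, folds to fs − 24.68 MHz = 10.92 MHz.
80.7 MHz mod fs = 9.5 MHz.
9.5 MHz ≤ fs/2 = 17.8 MHz, appears at 9.5 MHz.
Distinct values: {0.6 MHz, 5.04 MHz, 9.5 MHz, 10.92 MHz}.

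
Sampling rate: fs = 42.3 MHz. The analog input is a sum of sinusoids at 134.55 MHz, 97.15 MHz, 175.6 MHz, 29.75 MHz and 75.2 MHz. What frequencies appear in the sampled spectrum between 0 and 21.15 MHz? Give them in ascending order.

6.4 MHz, 7.65 MHz, 9.4 MHz, 12.55 MHz

fs/2 = 21.15 MHz.
134.55 MHz mod fs = 7.65 MHz.
7.65 MHz ≤ fs/2 = 21.15 MHz, appears at 7.65 MHz.
97.15 MHz mod fs = 12.55 MHz.
12.55 MHz ≤ fs/2 = 21.15 MHz, appears at 12.55 MHz.
175.6 MHz mod fs = 6.4 MHz.
6.4 MHz ≤ fs/2 = 21.15 MHz, appears at 6.4 MHz.
29.75 MHz > fs/2 = 21.15 MHz, folds to fs − 29.75 MHz = 12.55 MHz.
75.2 MHz mod fs = 32.9 MHz.
32.9 MHz > fs/2 = 21.15 MHz, folds to fs − 32.9 MHz = 9.4 MHz.
Distinct values: {6.4 MHz, 7.65 MHz, 9.4 MHz, 12.55 MHz}.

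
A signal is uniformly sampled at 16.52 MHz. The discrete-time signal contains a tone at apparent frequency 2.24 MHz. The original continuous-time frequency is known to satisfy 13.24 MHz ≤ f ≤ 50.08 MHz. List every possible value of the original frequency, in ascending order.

14.28 MHz, 18.76 MHz, 30.8 MHz, 35.28 MHz, 47.32 MHz

Frequencies that alias to 2.24 MHz are k·fs ± 2.24 MHz for integer k ≥ 0.
k=0: 2.24 MHz.
k=1: 14.28 MHz, 18.76 MHz.
k=2: 30.8 MHz, 35.28 MHz.
k=3: 47.32 MHz, 51.8 MHz.
k=4: 63.84 MHz, 68.32 MHz.
Within [13.24 MHz, 50.08 MHz]: 14.28 MHz, 18.76 MHz, 30.8 MHz, 35.28 MHz, 47.32 MHz.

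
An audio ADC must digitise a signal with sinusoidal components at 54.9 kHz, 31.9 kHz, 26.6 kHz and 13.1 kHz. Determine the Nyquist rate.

Highest-frequency component: 54.9 kHz.
Nyquist rate = 2 × 54.9 kHz = 109.8 kHz.

109.8 kHz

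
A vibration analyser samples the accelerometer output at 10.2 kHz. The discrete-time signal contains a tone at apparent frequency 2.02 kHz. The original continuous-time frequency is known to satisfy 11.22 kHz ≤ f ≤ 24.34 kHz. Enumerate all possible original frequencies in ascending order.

12.22 kHz, 18.38 kHz, 22.42 kHz

Frequencies that alias to 2.02 kHz are k·fs ± 2.02 kHz for integer k ≥ 0.
k=0: 2.02 kHz.
k=1: 8.18 kHz, 12.22 kHz.
k=2: 18.38 kHz, 22.42 kHz.
k=3: 28.58 kHz, 32.62 kHz.
Within [11.22 kHz, 24.34 kHz]: 12.22 kHz, 18.38 kHz, 22.42 kHz.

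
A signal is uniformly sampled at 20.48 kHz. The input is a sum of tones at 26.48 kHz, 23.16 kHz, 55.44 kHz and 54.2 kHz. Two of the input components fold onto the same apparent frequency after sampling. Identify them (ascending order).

26.48 kHz, 55.44 kHz

fs/2 = 10.24 kHz.
26.48 kHz mod fs = 6 kHz.
6 kHz ≤ fs/2 = 10.24 kHz, appears at 6 kHz.
23.16 kHz mod fs = 2.68 kHz.
2.68 kHz ≤ fs/2 = 10.24 kHz, appears at 2.68 kHz.
55.44 kHz mod fs = 14.48 kHz.
14.48 kHz > fs/2 = 10.24 kHz, folds to fs − 14.48 kHz = 6 kHz.
54.2 kHz mod fs = 13.24 kHz.
13.24 kHz > fs/2 = 10.24 kHz, folds to fs − 13.24 kHz = 7.24 kHz.
26.48 kHz and 55.44 kHz both map to 6 kHz.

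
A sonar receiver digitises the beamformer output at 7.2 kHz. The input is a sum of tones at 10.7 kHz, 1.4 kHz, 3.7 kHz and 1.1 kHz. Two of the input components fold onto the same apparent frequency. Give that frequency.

3.5 kHz

fs/2 = 3.6 kHz.
10.7 kHz mod fs = 3.5 kHz.
3.5 kHz ≤ fs/2 = 3.6 kHz, appears at 3.5 kHz.
1.4 kHz ≤ fs/2 = 3.6 kHz, passes unchanged.
3.7 kHz > fs/2 = 3.6 kHz, folds to fs − 3.7 kHz = 3.5 kHz.
1.1 kHz ≤ fs/2 = 3.6 kHz, passes unchanged.
3.7 kHz and 10.7 kHz both map to 3.5 kHz.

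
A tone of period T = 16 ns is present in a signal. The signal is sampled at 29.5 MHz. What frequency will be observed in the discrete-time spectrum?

T = 16 ns → f = 1/T = 62.5 MHz.
62.5 MHz mod fs = 3.5 MHz.
3.5 MHz ≤ fs/2 = 14.75 MHz, appears at 3.5 MHz.

3.5 MHz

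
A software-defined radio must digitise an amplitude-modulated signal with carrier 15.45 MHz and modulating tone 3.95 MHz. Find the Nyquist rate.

AM sidebands sit at fc ± fm = 11.5 MHz and 19.4 MHz.
Highest-frequency component: 19.4 MHz.
Nyquist rate = 2 × 19.4 MHz = 38.8 MHz.

38.8 MHz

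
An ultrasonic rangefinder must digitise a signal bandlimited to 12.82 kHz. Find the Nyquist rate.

25.64 kHz

Nyquist rate = 2 × 12.82 kHz = 25.64 kHz.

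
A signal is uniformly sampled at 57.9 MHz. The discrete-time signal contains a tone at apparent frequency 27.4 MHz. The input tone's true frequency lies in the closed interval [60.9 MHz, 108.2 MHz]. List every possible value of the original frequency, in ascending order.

Frequencies that alias to 27.4 MHz are k·fs ± 27.4 MHz for integer k ≥ 0.
k=0: 27.4 MHz.
k=1: 30.5 MHz, 85.3 MHz.
k=2: 88.4 MHz, 143.2 MHz.
k=3: 146.3 MHz, 201.1 MHz.
Within [60.9 MHz, 108.2 MHz]: 85.3 MHz, 88.4 MHz.

85.3 MHz, 88.4 MHz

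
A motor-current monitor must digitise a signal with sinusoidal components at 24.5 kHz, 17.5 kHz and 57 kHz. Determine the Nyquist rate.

114 kHz

Highest-frequency component: 57 kHz.
Nyquist rate = 2 × 57 kHz = 114 kHz.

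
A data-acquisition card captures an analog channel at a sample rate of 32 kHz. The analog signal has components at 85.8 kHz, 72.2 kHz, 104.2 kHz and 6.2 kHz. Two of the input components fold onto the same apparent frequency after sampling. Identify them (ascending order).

72.2 kHz, 104.2 kHz

fs/2 = 16 kHz.
85.8 kHz mod fs = 21.8 kHz.
21.8 kHz > fs/2 = 16 kHz, folds to fs − 21.8 kHz = 10.2 kHz.
72.2 kHz mod fs = 8.2 kHz.
8.2 kHz ≤ fs/2 = 16 kHz, appears at 8.2 kHz.
104.2 kHz mod fs = 8.2 kHz.
8.2 kHz ≤ fs/2 = 16 kHz, appears at 8.2 kHz.
6.2 kHz ≤ fs/2 = 16 kHz, passes unchanged.
72.2 kHz and 104.2 kHz both map to 8.2 kHz.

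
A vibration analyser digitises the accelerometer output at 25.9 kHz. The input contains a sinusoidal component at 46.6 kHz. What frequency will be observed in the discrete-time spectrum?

5.2 kHz

46.6 kHz mod fs = 20.7 kHz.
20.7 kHz > fs/2 = 12.95 kHz, folds to fs − 20.7 kHz = 5.2 kHz.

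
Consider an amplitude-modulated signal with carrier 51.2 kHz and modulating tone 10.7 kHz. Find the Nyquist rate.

AM sidebands sit at fc ± fm = 40.5 kHz and 61.9 kHz.
Highest-frequency component: 61.9 kHz.
Nyquist rate = 2 × 61.9 kHz = 123.8 kHz.

123.8 kHz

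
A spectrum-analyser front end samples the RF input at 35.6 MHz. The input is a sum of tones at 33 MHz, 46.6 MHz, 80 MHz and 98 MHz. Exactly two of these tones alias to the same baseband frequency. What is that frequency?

8.8 MHz

fs/2 = 17.8 MHz.
33 MHz > fs/2 = 17.8 MHz, folds to fs − 33 MHz = 2.6 MHz.
46.6 MHz mod fs = 11 MHz.
11 MHz ≤ fs/2 = 17.8 MHz, appears at 11 MHz.
80 MHz mod fs = 8.8 MHz.
8.8 MHz ≤ fs/2 = 17.8 MHz, appears at 8.8 MHz.
98 MHz mod fs = 26.8 MHz.
26.8 MHz > fs/2 = 17.8 MHz, folds to fs − 26.8 MHz = 8.8 MHz.
80 MHz and 98 MHz both map to 8.8 MHz.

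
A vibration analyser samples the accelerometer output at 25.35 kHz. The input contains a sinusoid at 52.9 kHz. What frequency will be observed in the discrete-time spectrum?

2.2 kHz

52.9 kHz mod fs = 2.2 kHz.
2.2 kHz ≤ fs/2 = 12.675 kHz, appears at 2.2 kHz.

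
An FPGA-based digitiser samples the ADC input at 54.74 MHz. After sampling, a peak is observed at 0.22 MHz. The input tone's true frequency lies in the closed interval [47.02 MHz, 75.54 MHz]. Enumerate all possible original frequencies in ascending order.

54.52 MHz, 54.96 MHz

Frequencies that alias to 0.22 MHz are k·fs ± 0.22 MHz for integer k ≥ 0.
k=0: 0.22 MHz.
k=1: 54.52 MHz, 54.96 MHz.
k=2: 109.26 MHz, 109.7 MHz.
Within [47.02 MHz, 75.54 MHz]: 54.52 MHz, 54.96 MHz.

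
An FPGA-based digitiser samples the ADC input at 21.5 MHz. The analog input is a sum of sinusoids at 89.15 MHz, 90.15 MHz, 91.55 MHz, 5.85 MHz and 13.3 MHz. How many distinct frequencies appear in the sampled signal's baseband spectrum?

fs/2 = 10.75 MHz.
89.15 MHz mod fs = 3.15 MHz.
3.15 MHz ≤ fs/2 = 10.75 MHz, appears at 3.15 MHz.
90.15 MHz mod fs = 4.15 MHz.
4.15 MHz ≤ fs/2 = 10.75 MHz, appears at 4.15 MHz.
91.55 MHz mod fs = 5.55 MHz.
5.55 MHz ≤ fs/2 = 10.75 MHz, appears at 5.55 MHz.
5.85 MHz ≤ fs/2 = 10.75 MHz, passes unchanged.
13.3 MHz > fs/2 = 10.75 MHz, folds to fs − 13.3 MHz = 8.2 MHz.
Distinct values: {3.15 MHz, 4.15 MHz, 5.55 MHz, 5.85 MHz, 8.2 MHz} → 5.

5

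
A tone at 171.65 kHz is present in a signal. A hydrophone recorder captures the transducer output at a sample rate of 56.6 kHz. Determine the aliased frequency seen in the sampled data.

171.65 kHz mod fs = 1.85 kHz.
1.85 kHz ≤ fs/2 = 28.3 kHz, appears at 1.85 kHz.

1.85 kHz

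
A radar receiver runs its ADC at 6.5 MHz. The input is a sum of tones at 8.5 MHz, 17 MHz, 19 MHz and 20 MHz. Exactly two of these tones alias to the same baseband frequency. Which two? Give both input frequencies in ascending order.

19 MHz, 20 MHz

fs/2 = 3.25 MHz.
8.5 MHz mod fs = 2 MHz.
2 MHz ≤ fs/2 = 3.25 MHz, appears at 2 MHz.
17 MHz mod fs = 4 MHz.
4 MHz > fs/2 = 3.25 MHz, folds to fs − 4 MHz = 2.5 MHz.
19 MHz mod fs = 6 MHz.
6 MHz > fs/2 = 3.25 MHz, folds to fs − 6 MHz = 0.5 MHz.
20 MHz mod fs = 0.5 MHz.
0.5 MHz ≤ fs/2 = 3.25 MHz, appears at 0.5 MHz.
19 MHz and 20 MHz both map to 0.5 MHz.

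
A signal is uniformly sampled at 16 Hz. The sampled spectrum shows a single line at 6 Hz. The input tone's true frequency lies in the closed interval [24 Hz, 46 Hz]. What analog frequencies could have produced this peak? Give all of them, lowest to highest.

26 Hz, 38 Hz, 42 Hz

Frequencies that alias to 6 Hz are k·fs ± 6 Hz for integer k ≥ 0.
k=0: 6 Hz.
k=1: 10 Hz, 22 Hz.
k=2: 26 Hz, 38 Hz.
k=3: 42 Hz, 54 Hz.
k=4: 58 Hz, 70 Hz.
Within [24 Hz, 46 Hz]: 26 Hz, 38 Hz, 42 Hz.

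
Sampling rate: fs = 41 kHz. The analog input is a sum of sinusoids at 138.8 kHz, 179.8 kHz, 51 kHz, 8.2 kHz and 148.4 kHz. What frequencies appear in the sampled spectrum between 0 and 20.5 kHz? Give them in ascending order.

8.2 kHz, 10 kHz, 15.6 kHz, 15.8 kHz

fs/2 = 20.5 kHz.
138.8 kHz mod fs = 15.8 kHz.
15.8 kHz ≤ fs/2 = 20.5 kHz, appears at 15.8 kHz.
179.8 kHz mod fs = 15.8 kHz.
15.8 kHz ≤ fs/2 = 20.5 kHz, appears at 15.8 kHz.
51 kHz mod fs = 10 kHz.
10 kHz ≤ fs/2 = 20.5 kHz, appears at 10 kHz.
8.2 kHz ≤ fs/2 = 20.5 kHz, passes unchanged.
148.4 kHz mod fs = 25.4 kHz.
25.4 kHz > fs/2 = 20.5 kHz, folds to fs − 25.4 kHz = 15.6 kHz.
Distinct values: {8.2 kHz, 10 kHz, 15.6 kHz, 15.8 kHz}.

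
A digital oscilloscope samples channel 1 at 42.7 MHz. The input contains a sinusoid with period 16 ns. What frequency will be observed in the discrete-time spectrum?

19.8 MHz

T = 16 ns → f = 1/T = 62.5 MHz.
62.5 MHz mod fs = 19.8 MHz.
19.8 MHz ≤ fs/2 = 21.35 MHz, appears at 19.8 MHz.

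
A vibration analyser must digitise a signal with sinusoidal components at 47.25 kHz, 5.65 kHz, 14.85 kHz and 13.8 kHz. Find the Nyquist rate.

94.5 kHz

Highest-frequency component: 47.25 kHz.
Nyquist rate = 2 × 47.25 kHz = 94.5 kHz.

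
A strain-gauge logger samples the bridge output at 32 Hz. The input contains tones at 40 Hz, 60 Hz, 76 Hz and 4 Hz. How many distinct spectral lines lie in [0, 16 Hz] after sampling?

3

fs/2 = 16 Hz.
40 Hz mod fs = 8 Hz.
8 Hz ≤ fs/2 = 16 Hz, appears at 8 Hz.
60 Hz mod fs = 28 Hz.
28 Hz > fs/2 = 16 Hz, folds to fs − 28 Hz = 4 Hz.
76 Hz mod fs = 12 Hz.
12 Hz ≤ fs/2 = 16 Hz, appears at 12 Hz.
4 Hz ≤ fs/2 = 16 Hz, passes unchanged.
Distinct values: {4 Hz, 8 Hz, 12 Hz} → 3.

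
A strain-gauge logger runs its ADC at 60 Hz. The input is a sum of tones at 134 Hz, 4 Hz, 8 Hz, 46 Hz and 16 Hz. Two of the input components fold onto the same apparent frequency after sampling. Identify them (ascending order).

fs/2 = 30 Hz.
134 Hz mod fs = 14 Hz.
14 Hz ≤ fs/2 = 30 Hz, appears at 14 Hz.
4 Hz ≤ fs/2 = 30 Hz, passes unchanged.
8 Hz ≤ fs/2 = 30 Hz, passes unchanged.
46 Hz > fs/2 = 30 Hz, folds to fs − 46 Hz = 14 Hz.
16 Hz ≤ fs/2 = 30 Hz, passes unchanged.
46 Hz and 134 Hz both map to 14 Hz.

46 Hz, 134 Hz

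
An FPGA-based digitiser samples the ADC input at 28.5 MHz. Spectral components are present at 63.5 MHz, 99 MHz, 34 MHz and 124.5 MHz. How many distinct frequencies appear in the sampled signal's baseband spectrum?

4

fs/2 = 14.25 MHz.
63.5 MHz mod fs = 6.5 MHz.
6.5 MHz ≤ fs/2 = 14.25 MHz, appears at 6.5 MHz.
99 MHz mod fs = 13.5 MHz.
13.5 MHz ≤ fs/2 = 14.25 MHz, appears at 13.5 MHz.
34 MHz mod fs = 5.5 MHz.
5.5 MHz ≤ fs/2 = 14.25 MHz, appears at 5.5 MHz.
124.5 MHz mod fs = 10.5 MHz.
10.5 MHz ≤ fs/2 = 14.25 MHz, appears at 10.5 MHz.
Distinct values: {5.5 MHz, 6.5 MHz, 10.5 MHz, 13.5 MHz} → 4.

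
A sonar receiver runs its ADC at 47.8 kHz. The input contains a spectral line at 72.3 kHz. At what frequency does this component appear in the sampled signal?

23.3 kHz

72.3 kHz mod fs = 24.5 kHz.
24.5 kHz > fs/2 = 23.9 kHz, folds to fs − 24.5 kHz = 23.3 kHz.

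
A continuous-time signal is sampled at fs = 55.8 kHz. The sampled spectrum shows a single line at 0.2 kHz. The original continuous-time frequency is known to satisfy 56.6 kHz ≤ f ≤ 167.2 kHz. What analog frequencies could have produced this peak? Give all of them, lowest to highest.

Frequencies that alias to 0.2 kHz are k·fs ± 0.2 kHz for integer k ≥ 0.
k=0: 0.2 kHz.
k=1: 55.6 kHz, 56 kHz.
k=2: 111.4 kHz, 111.8 kHz.
k=3: 167.2 kHz, 167.6 kHz.
k=4: 223 kHz, 223.4 kHz.
Within [56.6 kHz, 167.2 kHz]: 111.4 kHz, 111.8 kHz, 167.2 kHz.

111.4 kHz, 111.8 kHz, 167.2 kHz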